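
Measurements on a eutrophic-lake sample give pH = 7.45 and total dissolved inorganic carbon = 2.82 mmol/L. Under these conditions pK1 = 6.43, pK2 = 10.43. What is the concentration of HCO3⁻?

α₁ = 1 / (1 + [H⁺]/K1 + K2/[H⁺]) = 1 / (1 + 10^-1.02 + 10^-2.98)
   = 1 / (1 + 0.095499 + 0.0010471) = 1/1.0965 = 0.9120
[HCO3⁻] = α₁ × DIC = 0.9120 × 2.82 = 2.57 mmol/L

[HCO3⁻] = 2.57 mmol/L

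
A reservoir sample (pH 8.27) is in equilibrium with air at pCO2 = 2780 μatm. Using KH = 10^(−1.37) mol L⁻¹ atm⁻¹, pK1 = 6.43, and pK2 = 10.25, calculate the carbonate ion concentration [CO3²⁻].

[CO3²⁻] = 0.0859 mmol/L

[CO2*] = KH · pCO2 = 10^(−1.37) × 2780×10^-6 = 1.186×10^-4 mol/L
α₀ = 1/(1 + K1/[H⁺] + K1K2/[H⁺]²) = 1/(1 + 10^+1.84 + 10^-0.14) = 0.01410
DIC = [CO2*]/α₀ = 1.186×10^-4 / 0.01410 = 8.409 mmol/L
[CO3²⁻] = α₂·DIC; α₂ = 0.01022, so [CO3²⁻] = 0.01022 × 8.409 = 0.0859 mmol/L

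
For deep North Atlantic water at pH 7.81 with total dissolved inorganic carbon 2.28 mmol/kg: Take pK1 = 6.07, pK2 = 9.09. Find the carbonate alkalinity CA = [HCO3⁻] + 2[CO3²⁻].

CA = 2.35 mmol/kg

CA = [HCO3⁻] + 2[CO3²⁻] = (α₁ + 2α₂)·DIC
At pH 7.81: [H⁺]/K1 = 10^-1.74 = 0.018197, K2/[H⁺] = 10^-1.28 = 0.052481
α₁ = 1/(1 + 0.018197 + 0.052481) = 1/1.0707 = 0.9340; α₂ = α₁·K2/[H⁺] = 0.04902
α₁ + 2α₂ = 1.0320
CA = 1.0320 × 2.28 = 2.35 mmol/kg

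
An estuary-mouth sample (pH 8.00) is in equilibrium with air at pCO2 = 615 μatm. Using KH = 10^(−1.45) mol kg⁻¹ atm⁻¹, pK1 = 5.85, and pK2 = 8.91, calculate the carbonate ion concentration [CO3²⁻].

[CO3²⁻] = 0.379 mmol/kg

[CO2*] = KH · pCO2 = 10^(−1.45) × 615×10^-6 = 2.182×10^-5 mol/kg
α₀ = 1/(1 + K1/[H⁺] + K1K2/[H⁺]²) = 1/(1 + 10^+2.15 + 10^+1.24) = 0.006264
DIC = [CO2*]/α₀ = 2.182×10^-5 / 0.006264 = 3.483 mmol/kg
[CO3²⁻] = α₂·DIC; α₂ = 0.1089, so [CO3²⁻] = 0.1089 × 3.483 = 0.379 mmol/kg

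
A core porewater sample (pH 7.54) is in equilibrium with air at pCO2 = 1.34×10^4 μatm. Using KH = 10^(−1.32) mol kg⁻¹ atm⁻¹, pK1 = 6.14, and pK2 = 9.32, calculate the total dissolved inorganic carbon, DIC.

[CO2*] = KH · pCO2 = 10^(−1.32) × 1.34×10^4×10^-6 = 6.414×10^-4 mol/kg
α₀ = 1/(1 + K1/[H⁺] + K1K2/[H⁺]²) = 1/(1 + 10^+1.40 + 10^-0.38) = 0.03769
DIC = [CO2*]/α₀ = 6.414×10^-4 / 0.03769 = 17.0 mmol/kg

DIC = 17.0 mmol/kg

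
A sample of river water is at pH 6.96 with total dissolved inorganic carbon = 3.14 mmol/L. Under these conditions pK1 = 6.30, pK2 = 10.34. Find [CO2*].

[CO2*] = 0.563 mmol/L

α₀ = 1 / (1 + K1/[H⁺] + K1K2/[H⁺]²) = 1 / (1 + 10^+0.66 + 10^-2.72)
   = 1 / (1 + 4.5709 + 0.0019055) = 1/5.5728 = 0.1794
[CO2*] = α₀ × DIC = 0.1794 × 3.14 = 0.563 mmol/L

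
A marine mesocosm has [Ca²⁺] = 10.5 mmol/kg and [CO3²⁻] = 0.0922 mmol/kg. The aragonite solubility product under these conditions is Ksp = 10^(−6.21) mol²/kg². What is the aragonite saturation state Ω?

Ω = 1.57

Ksp = 10^(−6.21) = 6.166×10^-7
Ω = [Ca²⁺][CO3²⁻]/Ksp = (10.5×10^-3)(0.0922×10^-3) / 6.166×10^-7 = 1.57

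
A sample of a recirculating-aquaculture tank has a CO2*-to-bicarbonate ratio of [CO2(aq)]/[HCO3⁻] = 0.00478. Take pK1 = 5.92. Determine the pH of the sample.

From K1 = [H⁺][HCO3⁻]/[CO2(aq)]:  pH = pK1 − log₁₀([CO2(aq)]/[HCO3⁻])
log₁₀(0.00478) = -2.321
pH = 5.92 − (-2.321) = 8.24

pH = 8.24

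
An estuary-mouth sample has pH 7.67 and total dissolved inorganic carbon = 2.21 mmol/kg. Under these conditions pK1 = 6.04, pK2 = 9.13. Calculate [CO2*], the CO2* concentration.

[CO2*] = 0.0490 mmol/kg

α₀ = 1 / (1 + K1/[H⁺] + K1K2/[H⁺]²) = 1 / (1 + 10^+1.63 + 10^+0.17)
   = 1 / (1 + 42.658 + 1.4791) = 1/45.137 = 0.02215
[CO2*] = α₀ × DIC = 0.02215 × 2.21 = 0.0490 mmol/kg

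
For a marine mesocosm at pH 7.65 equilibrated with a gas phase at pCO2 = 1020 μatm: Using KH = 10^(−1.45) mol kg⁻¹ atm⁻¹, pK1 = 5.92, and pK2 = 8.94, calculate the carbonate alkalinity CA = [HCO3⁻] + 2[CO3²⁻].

[CO2*] = KH · pCO2 = 10^(−1.45) × 1020×10^-6 = 3.619×10^-5 mol/kg
α₀ = 1/(1 + K1/[H⁺] + K1K2/[H⁺]²) = 1/(1 + 10^+1.73 + 10^+0.44) = 0.01740
DIC = [CO2*]/α₀ = 3.619×10^-5 / 0.01740 = 2.079 mmol/kg
CA = (α₁ + 2α₂)·DIC = (0.9347 + 2×0.04794) × 2.079 = 2.14 mmol/kg

CA = 2.14 mmol/kg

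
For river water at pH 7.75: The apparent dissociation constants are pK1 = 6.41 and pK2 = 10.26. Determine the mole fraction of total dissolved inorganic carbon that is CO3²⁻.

α₂ = 1 / (1 + [H⁺]/K2 + [H⁺]²/(K1K2)) = 1 / (1 + 10^+2.51 + 10^+1.17)
   = 1 / (1 + 323.59 + 14.791) = 1/339.38 = 0.002947

α₂ = 0.00295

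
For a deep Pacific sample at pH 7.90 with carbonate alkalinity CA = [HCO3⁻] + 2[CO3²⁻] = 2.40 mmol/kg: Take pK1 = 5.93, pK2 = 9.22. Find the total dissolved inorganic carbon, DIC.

CA = [HCO3⁻] + 2[CO3²⁻] = (α₁ + 2α₂)·DIC
At pH 7.90: [H⁺]/K1 = 10^-1.97 = 0.010715, K2/[H⁺] = 10^-1.32 = 0.047863
α₁ = 1/(1 + 0.010715 + 0.047863) = 1/1.0586 = 0.9447; α₂ = α₁·K2/[H⁺] = 0.04521
α₁ + 2α₂ = 1.0351
DIC = CA / (α₁ + 2α₂) = 2.40 / 1.0351 = 2.32 mmol/kg

DIC = 2.32 mmol/kg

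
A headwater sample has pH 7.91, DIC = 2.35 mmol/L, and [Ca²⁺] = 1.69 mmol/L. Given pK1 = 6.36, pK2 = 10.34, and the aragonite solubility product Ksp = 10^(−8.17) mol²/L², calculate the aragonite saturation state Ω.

Ω = 2.12

α₂ = 1 / (1 + [H⁺]/K2 + [H⁺]²/(K1K2)) = 1 / (1 + 10^+2.43 + 10^+0.88)
   = 1 / (1 + 269.15 + 7.5858) = 1/277.74 = 0.003600
[CO3²⁻] = α₂ × DIC = 0.003600 × 2.35 = 0.008461 mmol/L = 8.461 μmol/L
Ksp = 10^(−8.17) = 6.761×10^-9
Ω = [Ca²⁺][CO3²⁻]/Ksp = (1.69×10^-3)(8.461×10^-6) / 6.761×10^-9 = 2.12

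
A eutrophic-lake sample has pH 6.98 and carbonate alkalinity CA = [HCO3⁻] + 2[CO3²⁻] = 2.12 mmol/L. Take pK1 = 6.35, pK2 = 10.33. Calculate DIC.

CA = [HCO3⁻] + 2[CO3²⁻] = (α₁ + 2α₂)·DIC
At pH 6.98: [H⁺]/K1 = 10^-0.63 = 0.23442, K2/[H⁺] = 10^-3.35 = 0.00044668
α₁ = 1/(1 + 0.23442 + 0.00044668) = 1/1.2349 = 0.8098; α₂ = α₁·K2/[H⁺] = 0.0003617
α₁ + 2α₂ = 0.8105
DIC = CA / (α₁ + 2α₂) = 2.12 / 0.8105 = 2.62 mmol/L

DIC = 2.62 mmol/L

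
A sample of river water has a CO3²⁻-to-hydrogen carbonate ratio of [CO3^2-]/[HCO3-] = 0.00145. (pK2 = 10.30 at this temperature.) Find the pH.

pH = 7.46

From K2 = [H⁺][CO3^2-]/[HCO3-]:  pH = pK2 + log₁₀([CO3^2-]/[HCO3-])
log₁₀(0.00145) = -2.839
pH = 10.30 + (-2.839) = 7.46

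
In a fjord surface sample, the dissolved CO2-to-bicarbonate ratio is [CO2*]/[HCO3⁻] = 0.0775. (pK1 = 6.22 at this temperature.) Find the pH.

From K1 = [H⁺][HCO3⁻]/[CO2*]:  pH = pK1 − log₁₀([CO2*]/[HCO3⁻])
log₁₀(0.0775) = -1.111
pH = 6.22 − (-1.111) = 7.33

pH = 7.33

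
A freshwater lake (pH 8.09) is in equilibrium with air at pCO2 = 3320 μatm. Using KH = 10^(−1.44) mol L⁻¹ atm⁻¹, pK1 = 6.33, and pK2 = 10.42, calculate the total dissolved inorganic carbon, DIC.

[CO2*] = KH · pCO2 = 10^(−1.44) × 3320×10^-6 = 1.205×10^-4 mol/L
α₀ = 1/(1 + K1/[H⁺] + K1K2/[H⁺]²) = 1/(1 + 10^+1.76 + 10^-0.57) = 0.01700
DIC = [CO2*]/α₀ = 1.205×10^-4 / 0.01700 = 7.09 mmol/L

DIC = 7.09 mmol/L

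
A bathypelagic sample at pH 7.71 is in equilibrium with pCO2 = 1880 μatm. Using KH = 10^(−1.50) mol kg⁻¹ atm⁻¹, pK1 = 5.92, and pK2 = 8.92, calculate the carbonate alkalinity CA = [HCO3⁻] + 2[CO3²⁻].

[CO2*] = KH · pCO2 = 10^(−1.50) × 1880×10^-6 = 5.945×10^-5 mol/kg
α₀ = 1/(1 + K1/[H⁺] + K1K2/[H⁺]²) = 1/(1 + 10^+1.79 + 10^+0.58) = 0.01505
DIC = [CO2*]/α₀ = 5.945×10^-5 / 0.01505 = 3.951 mmol/kg
CA = (α₁ + 2α₂)·DIC = (0.9277 + 2×0.05720) × 3.951 = 4.12 mmol/kg

CA = 4.12 mmol/kg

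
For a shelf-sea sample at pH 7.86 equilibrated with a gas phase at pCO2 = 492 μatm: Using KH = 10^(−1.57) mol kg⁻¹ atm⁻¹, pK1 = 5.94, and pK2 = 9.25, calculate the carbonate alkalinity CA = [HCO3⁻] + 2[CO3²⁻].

[CO2*] = KH · pCO2 = 10^(−1.57) × 492×10^-6 = 1.324×10^-5 mol/kg
α₀ = 1/(1 + K1/[H⁺] + K1K2/[H⁺]²) = 1/(1 + 10^+1.92 + 10^+0.53) = 0.01142
DIC = [CO2*]/α₀ = 1.324×10^-5 / 0.01142 = 1.160 mmol/kg
CA = (α₁ + 2α₂)·DIC = (0.9499 + 2×0.03870) × 1.160 = 1.19 mmol/kg

CA = 1.19 mmol/kg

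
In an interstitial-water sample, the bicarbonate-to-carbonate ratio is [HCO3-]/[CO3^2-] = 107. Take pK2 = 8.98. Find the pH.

From K2 = [H⁺][CO3^2-]/[HCO3-]:  pH = pK2 − log₁₀([HCO3-]/[CO3^2-])
log₁₀(107) = +2.029
pH = 8.98 − (+2.029) = 6.95

pH = 6.95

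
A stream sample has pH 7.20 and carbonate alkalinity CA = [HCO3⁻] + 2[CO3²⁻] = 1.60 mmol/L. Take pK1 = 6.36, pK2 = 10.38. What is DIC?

DIC = 1.83 mmol/L

CA = [HCO3⁻] + 2[CO3²⁻] = (α₁ + 2α₂)·DIC
At pH 7.20: [H⁺]/K1 = 10^-0.84 = 0.14454, K2/[H⁺] = 10^-3.18 = 0.00066069
α₁ = 1/(1 + 0.14454 + 0.00066069) = 1/1.1452 = 0.8732; α₂ = α₁·K2/[H⁺] = 0.0005769
α₁ + 2α₂ = 0.8744
DIC = CA / (α₁ + 2α₂) = 1.60 / 0.8744 = 1.83 mmol/L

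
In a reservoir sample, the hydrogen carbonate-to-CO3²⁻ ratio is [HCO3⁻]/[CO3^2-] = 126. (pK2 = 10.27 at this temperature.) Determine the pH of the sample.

From K2 = [H⁺][CO3^2-]/[HCO3⁻]:  pH = pK2 − log₁₀([HCO3⁻]/[CO3^2-])
log₁₀(126) = +2.100
pH = 10.27 − (+2.100) = 8.17

pH = 8.17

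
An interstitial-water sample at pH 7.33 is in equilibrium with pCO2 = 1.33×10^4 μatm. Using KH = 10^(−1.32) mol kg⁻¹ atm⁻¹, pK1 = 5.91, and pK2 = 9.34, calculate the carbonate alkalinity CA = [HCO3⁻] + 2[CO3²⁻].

CA = 17.1 mmol/kg

[CO2*] = KH · pCO2 = 10^(−1.32) × 1.33×10^4×10^-6 = 6.366×10^-4 mol/kg
α₀ = 1/(1 + K1/[H⁺] + K1K2/[H⁺]²) = 1/(1 + 10^+1.42 + 10^-0.59) = 0.03628
DIC = [CO2*]/α₀ = 6.366×10^-4 / 0.03628 = 17.54 mmol/kg
CA = (α₁ + 2α₂)·DIC = (0.9544 + 2×0.009327) × 17.54 = 17.1 mmol/kg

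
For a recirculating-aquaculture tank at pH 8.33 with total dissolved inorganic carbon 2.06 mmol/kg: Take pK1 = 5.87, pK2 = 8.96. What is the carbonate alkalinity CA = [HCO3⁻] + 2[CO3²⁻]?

CA = 2.44 mmol/kg

CA = [HCO3⁻] + 2[CO3²⁻] = (α₁ + 2α₂)·DIC
At pH 8.33: [H⁺]/K1 = 10^-2.46 = 0.0034674, K2/[H⁺] = 10^-0.63 = 0.23442
α₁ = 1/(1 + 0.0034674 + 0.23442) = 1/1.2379 = 0.8078; α₂ = α₁·K2/[H⁺] = 0.1894
α₁ + 2α₂ = 1.1866
CA = 1.1866 × 2.06 = 2.44 mmol/kg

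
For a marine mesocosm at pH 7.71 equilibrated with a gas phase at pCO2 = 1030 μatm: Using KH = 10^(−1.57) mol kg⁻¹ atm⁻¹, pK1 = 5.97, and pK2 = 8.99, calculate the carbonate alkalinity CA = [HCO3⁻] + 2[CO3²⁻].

CA = 1.68 mmol/kg

[CO2*] = KH · pCO2 = 10^(−1.57) × 1030×10^-6 = 2.772×10^-5 mol/kg
α₀ = 1/(1 + K1/[H⁺] + K1K2/[H⁺]²) = 1/(1 + 10^+1.74 + 10^+0.46) = 0.01700
DIC = [CO2*]/α₀ = 2.772×10^-5 / 0.01700 = 1.631 mmol/kg
CA = (α₁ + 2α₂)·DIC = (0.9340 + 2×0.04902) × 1.631 = 1.68 mmol/kg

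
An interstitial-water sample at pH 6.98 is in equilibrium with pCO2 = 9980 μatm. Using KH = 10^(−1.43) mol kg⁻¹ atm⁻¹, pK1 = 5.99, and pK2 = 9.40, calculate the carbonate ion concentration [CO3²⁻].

[CO2*] = KH · pCO2 = 10^(−1.43) × 9980×10^-6 = 3.708×10^-4 mol/kg
α₀ = 1/(1 + K1/[H⁺] + K1K2/[H⁺]²) = 1/(1 + 10^+0.99 + 10^-1.43) = 0.09251
DIC = [CO2*]/α₀ = 3.708×10^-4 / 0.09251 = 4.008 mmol/kg
[CO3²⁻] = α₂·DIC; α₂ = 0.003437, so [CO3²⁻] = 0.003437 × 4.008 = 0.0138 mmol/kg = 13.8 μmol/kg

[CO3²⁻] = 13.8 μmol/kg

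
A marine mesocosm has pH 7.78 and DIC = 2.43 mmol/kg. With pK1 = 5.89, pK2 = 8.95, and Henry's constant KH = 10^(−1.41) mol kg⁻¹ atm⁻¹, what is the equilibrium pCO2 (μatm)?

pCO2 = 745 μatm

α₀ = 1 / (1 + K1/[H⁺] + K1K2/[H⁺]²) = 1 / (1 + 10^+1.89 + 10^+0.72)
   = 1 / (1 + 77.625 + 5.2481) = 1/83.873 = 0.01192
[CO2*] = α₀ × DIC = 0.01192 × 2.43 = 0.02897 mmol/kg
pCO2 = [CO2*]/KH = 2.897×10^-5 / 3.890×10^-2 = 745 μatm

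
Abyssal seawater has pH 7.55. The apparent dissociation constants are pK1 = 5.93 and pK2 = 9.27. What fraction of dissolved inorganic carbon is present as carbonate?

α₂ = 1 / (1 + [H⁺]/K2 + [H⁺]²/(K1K2)) = 1 / (1 + 10^+1.72 + 10^+0.10)
   = 1 / (1 + 52.481 + 1.2589) = 1/54.740 = 0.01827

α₂ = 0.0183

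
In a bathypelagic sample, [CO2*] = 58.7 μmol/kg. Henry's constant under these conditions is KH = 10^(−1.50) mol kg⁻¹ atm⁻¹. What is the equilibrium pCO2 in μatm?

KH = 10^(−1.50) = 3.162×10^-2 mol kg⁻¹ atm⁻¹
pCO2 = [CO2*]/KH = 58.7×10^-6 / 3.162×10^-2 = 1.86×10^-3 atm = 1860 μatm

pCO2 = 1860 μatm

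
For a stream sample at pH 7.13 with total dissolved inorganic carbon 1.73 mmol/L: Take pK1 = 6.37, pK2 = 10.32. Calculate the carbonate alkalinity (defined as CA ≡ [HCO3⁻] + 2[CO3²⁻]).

CA = 1.47 mmol/L

CA = [HCO3⁻] + 2[CO3²⁻] = (α₁ + 2α₂)·DIC
At pH 7.13: [H⁺]/K1 = 10^-0.76 = 0.17378, K2/[H⁺] = 10^-3.19 = 0.00064565
α₁ = 1/(1 + 0.17378 + 0.00064565) = 1/1.1744 = 0.8515; α₂ = α₁·K2/[H⁺] = 0.0005498
α₁ + 2α₂ = 0.8526
CA = 0.8526 × 1.73 = 1.47 mmol/L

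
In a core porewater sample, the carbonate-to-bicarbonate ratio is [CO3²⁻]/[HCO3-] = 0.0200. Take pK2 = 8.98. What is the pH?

pH = 7.28

From K2 = [H⁺][CO3²⁻]/[HCO3-]:  pH = pK2 + log₁₀([CO3²⁻]/[HCO3-])
log₁₀(0.0200) = -1.699
pH = 8.98 + (-1.699) = 7.28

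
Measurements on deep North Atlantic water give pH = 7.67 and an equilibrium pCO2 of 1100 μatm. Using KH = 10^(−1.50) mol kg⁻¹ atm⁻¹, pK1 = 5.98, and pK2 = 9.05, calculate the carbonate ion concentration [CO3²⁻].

[CO2*] = KH · pCO2 = 10^(−1.50) × 1100×10^-6 = 3.479×10^-5 mol/kg
α₀ = 1/(1 + K1/[H⁺] + K1K2/[H⁺]²) = 1/(1 + 10^+1.69 + 10^+0.31) = 0.01922
DIC = [CO2*]/α₀ = 3.479×10^-5 / 0.01922 = 1.810 mmol/kg
[CO3²⁻] = α₂·DIC; α₂ = 0.03925, so [CO3²⁻] = 0.03925 × 1.810 = 0.0710 mmol/kg

[CO3²⁻] = 0.0710 mmol/kg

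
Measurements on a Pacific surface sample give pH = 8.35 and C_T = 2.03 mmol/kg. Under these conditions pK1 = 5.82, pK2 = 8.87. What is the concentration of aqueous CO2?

α₀ = 1 / (1 + K1/[H⁺] + K1K2/[H⁺]²) = 1 / (1 + 10^+2.53 + 10^+2.01)
   = 1 / (1 + 338.84 + 102.33) = 1/442.17 = 0.002262
[CO2*] = α₀ × DIC = 0.002262 × 2.03 = 0.00459 mmol/kg = 4.59 μmol/kg

[CO2*] = 4.59 μmol/kg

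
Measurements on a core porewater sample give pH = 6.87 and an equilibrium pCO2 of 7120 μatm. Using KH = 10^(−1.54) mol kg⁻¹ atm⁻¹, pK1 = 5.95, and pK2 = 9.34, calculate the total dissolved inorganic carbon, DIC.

DIC = 1.92 mmol/kg

[CO2*] = KH · pCO2 = 10^(−1.54) × 7120×10^-6 = 2.053×10^-4 mol/kg
α₀ = 1/(1 + K1/[H⁺] + K1K2/[H⁺]²) = 1/(1 + 10^+0.92 + 10^-1.55) = 0.1070
DIC = [CO2*]/α₀ = 2.053×10^-4 / 0.1070 = 1.92 mmol/kg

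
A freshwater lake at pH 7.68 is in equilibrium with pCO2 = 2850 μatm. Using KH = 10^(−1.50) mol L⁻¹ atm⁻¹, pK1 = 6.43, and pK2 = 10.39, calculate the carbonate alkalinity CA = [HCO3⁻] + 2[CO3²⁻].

CA = 1.61 mmol/L

[CO2*] = KH · pCO2 = 10^(−1.50) × 2850×10^-6 = 9.012×10^-5 mol/L
α₀ = 1/(1 + K1/[H⁺] + K1K2/[H⁺]²) = 1/(1 + 10^+1.25 + 10^-1.46) = 0.05314
DIC = [CO2*]/α₀ = 9.012×10^-5 / 0.05314 = 1.696 mmol/L
CA = (α₁ + 2α₂)·DIC = (0.9450 + 2×0.001843) × 1.696 = 1.61 mmol/L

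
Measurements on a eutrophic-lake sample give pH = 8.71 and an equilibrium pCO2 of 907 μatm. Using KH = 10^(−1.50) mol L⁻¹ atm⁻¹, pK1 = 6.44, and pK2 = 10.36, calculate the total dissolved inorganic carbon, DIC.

[CO2*] = KH · pCO2 = 10^(−1.50) × 907×10^-6 = 2.868×10^-5 mol/L
α₀ = 1/(1 + K1/[H⁺] + K1K2/[H⁺]²) = 1/(1 + 10^+2.27 + 10^+0.62) = 0.005225
DIC = [CO2*]/α₀ = 2.868×10^-5 / 0.005225 = 5.49 mmol/L

DIC = 5.49 mmol/L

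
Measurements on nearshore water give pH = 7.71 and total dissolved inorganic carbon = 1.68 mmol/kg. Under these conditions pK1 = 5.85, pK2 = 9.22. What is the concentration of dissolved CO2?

[CO2*] = 0.0222 mmol/kg

α₀ = 1 / (1 + K1/[H⁺] + K1K2/[H⁺]²) = 1 / (1 + 10^+1.86 + 10^+0.35)
   = 1 / (1 + 72.444 + 2.2387) = 1/75.682 = 0.01321
[CO2*] = α₀ × DIC = 0.01321 × 1.68 = 0.0222 mmol/kg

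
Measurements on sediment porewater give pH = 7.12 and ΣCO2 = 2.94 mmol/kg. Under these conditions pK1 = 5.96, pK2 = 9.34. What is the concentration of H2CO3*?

α₀ = 1 / (1 + K1/[H⁺] + K1K2/[H⁺]²) = 1 / (1 + 10^+1.16 + 10^-1.06)
   = 1 / (1 + 14.454 + 0.087096) = 1/15.541 = 0.06434
[CO2*] = α₀ × DIC = 0.06434 × 2.94 = 0.189 mmol/kg

[CO2*] = 0.189 mmol/kg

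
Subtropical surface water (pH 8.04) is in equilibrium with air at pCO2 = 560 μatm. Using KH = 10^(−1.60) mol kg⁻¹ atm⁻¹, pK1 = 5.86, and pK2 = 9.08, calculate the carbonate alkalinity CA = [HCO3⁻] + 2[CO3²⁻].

CA = 2.52 mmol/kg

[CO2*] = KH · pCO2 = 10^(−1.60) × 560×10^-6 = 1.407×10^-5 mol/kg
α₀ = 1/(1 + K1/[H⁺] + K1K2/[H⁺]²) = 1/(1 + 10^+2.18 + 10^+1.14) = 0.006018
DIC = [CO2*]/α₀ = 1.407×10^-5 / 0.006018 = 2.337 mmol/kg
CA = (α₁ + 2α₂)·DIC = (0.9109 + 2×0.08308) × 2.337 = 2.52 mmol/kg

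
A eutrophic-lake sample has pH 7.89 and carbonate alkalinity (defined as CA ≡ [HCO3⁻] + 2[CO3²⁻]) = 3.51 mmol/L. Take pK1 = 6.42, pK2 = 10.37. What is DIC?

DIC = 3.62 mmol/L

CA = [HCO3⁻] + 2[CO3²⁻] = (α₁ + 2α₂)·DIC
At pH 7.89: [H⁺]/K1 = 10^-1.47 = 0.033884, K2/[H⁺] = 10^-2.48 = 0.0033113
α₁ = 1/(1 + 0.033884 + 0.0033113) = 1/1.0372 = 0.9641; α₂ = α₁·K2/[H⁺] = 0.003193
α₁ + 2α₂ = 0.9705
DIC = CA / (α₁ + 2α₂) = 3.51 / 0.9705 = 3.62 mmol/L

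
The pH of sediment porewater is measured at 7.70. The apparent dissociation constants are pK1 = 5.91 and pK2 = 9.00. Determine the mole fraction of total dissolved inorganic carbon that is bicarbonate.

α₁ = 0.938

α₁ = 1 / (1 + [H⁺]/K1 + K2/[H⁺]) = 1 / (1 + 10^-1.79 + 10^-1.30)
   = 1 / (1 + 0.016218 + 0.050119) = 1/1.0663 = 0.9378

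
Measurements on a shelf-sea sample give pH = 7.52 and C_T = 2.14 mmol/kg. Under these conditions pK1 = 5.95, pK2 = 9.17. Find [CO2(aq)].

α₀ = 1 / (1 + K1/[H⁺] + K1K2/[H⁺]²) = 1 / (1 + 10^+1.57 + 10^-0.08)
   = 1 / (1 + 37.154 + 0.83176) = 1/38.985 = 0.02565
[CO2*] = α₀ × DIC = 0.02565 × 2.14 = 0.0549 mmol/kg

[CO2*] = 0.0549 mmol/kg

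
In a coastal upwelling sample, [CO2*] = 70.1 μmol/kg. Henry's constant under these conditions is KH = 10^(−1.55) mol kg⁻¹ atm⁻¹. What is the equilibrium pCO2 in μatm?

pCO2 = 2490 μatm

KH = 10^(−1.55) = 2.818×10^-2 mol kg⁻¹ atm⁻¹
pCO2 = [CO2*]/KH = 70.1×10^-6 / 2.818×10^-2 = 2.49×10^-3 atm = 2490 μatm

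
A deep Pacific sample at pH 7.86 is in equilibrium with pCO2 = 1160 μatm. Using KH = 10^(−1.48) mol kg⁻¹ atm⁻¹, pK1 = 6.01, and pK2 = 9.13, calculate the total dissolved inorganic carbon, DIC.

DIC = 2.90 mmol/kg

[CO2*] = KH · pCO2 = 10^(−1.48) × 1160×10^-6 = 3.841×10^-5 mol/kg
α₀ = 1/(1 + K1/[H⁺] + K1K2/[H⁺]²) = 1/(1 + 10^+1.85 + 10^+0.58) = 0.01323
DIC = [CO2*]/α₀ = 3.841×10^-5 / 0.01323 = 2.90 mmol/kg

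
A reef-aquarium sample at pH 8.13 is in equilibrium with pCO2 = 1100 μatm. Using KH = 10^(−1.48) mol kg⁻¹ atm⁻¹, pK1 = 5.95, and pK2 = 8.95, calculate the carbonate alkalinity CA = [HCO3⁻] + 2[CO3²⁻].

[CO2*] = KH · pCO2 = 10^(−1.48) × 1100×10^-6 = 3.642×10^-5 mol/kg
α₀ = 1/(1 + K1/[H⁺] + K1K2/[H⁺]²) = 1/(1 + 10^+2.18 + 10^+1.36) = 0.005706
DIC = [CO2*]/α₀ = 3.642×10^-5 / 0.005706 = 6.384 mmol/kg
CA = (α₁ + 2α₂)·DIC = (0.8636 + 2×0.1307) × 6.384 = 7.18 mmol/kg

CA = 7.18 mmol/kg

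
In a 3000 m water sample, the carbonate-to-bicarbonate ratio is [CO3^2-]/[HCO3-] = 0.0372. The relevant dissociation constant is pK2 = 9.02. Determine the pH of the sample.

pH = 7.59

From K2 = [H⁺][CO3^2-]/[HCO3-]:  pH = pK2 + log₁₀([CO3^2-]/[HCO3-])
log₁₀(0.0372) = -1.429
pH = 9.02 + (-1.429) = 7.59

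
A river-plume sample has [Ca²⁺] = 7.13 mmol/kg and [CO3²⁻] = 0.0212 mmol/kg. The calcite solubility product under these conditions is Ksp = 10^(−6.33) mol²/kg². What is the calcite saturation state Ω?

Ω = 0.323

Ksp = 10^(−6.33) = 4.677×10^-7
Ω = [Ca²⁺][CO3²⁻]/Ksp = (7.13×10^-3)(0.0212×10^-3) / 4.677×10^-7 = 0.323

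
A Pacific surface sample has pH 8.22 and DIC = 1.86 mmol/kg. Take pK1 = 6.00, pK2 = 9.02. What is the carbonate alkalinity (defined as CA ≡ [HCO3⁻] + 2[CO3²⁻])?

CA = 2.10 mmol/kg

CA = [HCO3⁻] + 2[CO3²⁻] = (α₁ + 2α₂)·DIC
At pH 8.22: [H⁺]/K1 = 10^-2.22 = 0.0060256, K2/[H⁺] = 10^-0.80 = 0.15849
α₁ = 1/(1 + 0.0060256 + 0.15849) = 1/1.1645 = 0.8587; α₂ = α₁·K2/[H⁺] = 0.1361
α₁ + 2α₂ = 1.1309
CA = 1.1309 × 1.86 = 2.10 mmol/kg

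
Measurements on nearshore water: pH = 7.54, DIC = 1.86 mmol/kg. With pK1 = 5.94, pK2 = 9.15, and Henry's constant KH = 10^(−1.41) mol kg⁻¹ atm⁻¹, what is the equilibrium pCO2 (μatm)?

α₀ = 1 / (1 + K1/[H⁺] + K1K2/[H⁺]²) = 1 / (1 + 10^+1.60 + 10^-0.01)
   = 1 / (1 + 39.811 + 0.97724) = 1/41.788 = 0.02393
[CO2*] = α₀ × DIC = 0.02393 × 1.86 = 0.04451 mmol/kg
pCO2 = [CO2*]/KH = 4.451×10^-5 / 3.890×10^-2 = 1140 μatm

pCO2 = 1140 μatm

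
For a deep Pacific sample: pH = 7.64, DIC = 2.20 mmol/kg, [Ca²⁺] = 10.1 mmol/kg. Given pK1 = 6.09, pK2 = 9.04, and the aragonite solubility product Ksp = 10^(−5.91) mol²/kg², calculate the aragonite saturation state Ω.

Ω = 0.673

α₂ = 1 / (1 + [H⁺]/K2 + [H⁺]²/(K1K2)) = 1 / (1 + 10^+1.40 + 10^-0.15)
   = 1 / (1 + 25.119 + 0.70795) = 1/26.827 = 0.03728
[CO3²⁻] = α₂ × DIC = 0.03728 × 2.20 = 0.08201 mmol/kg
Ksp = 10^(−5.91) = 1.230×10^-6
Ω = [Ca²⁺][CO3²⁻]/Ksp = (10.1×10^-3)(8.201×10^-5) / 1.230×10^-6 = 0.673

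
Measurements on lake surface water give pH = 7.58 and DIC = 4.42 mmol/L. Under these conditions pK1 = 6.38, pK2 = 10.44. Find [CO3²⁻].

[CO3²⁻] = 5.73 μmol/L

α₂ = 1 / (1 + [H⁺]/K2 + [H⁺]²/(K1K2)) = 1 / (1 + 10^+2.86 + 10^+1.66)
   = 1 / (1 + 724.44 + 45.709) = 1/771.14 = 0.001297
[CO3²⁻] = α₂ × DIC = 0.001297 × 4.42 = 0.00573 mmol/L = 5.73 μmol/L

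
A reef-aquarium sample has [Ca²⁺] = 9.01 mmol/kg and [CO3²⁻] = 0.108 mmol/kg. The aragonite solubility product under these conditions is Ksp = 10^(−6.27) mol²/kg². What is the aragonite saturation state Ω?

Ω = 1.81

Ksp = 10^(−6.27) = 5.370×10^-7
Ω = [Ca²⁺][CO3²⁻]/Ksp = (9.01×10^-3)(0.108×10^-3) / 5.370×10^-7 = 1.81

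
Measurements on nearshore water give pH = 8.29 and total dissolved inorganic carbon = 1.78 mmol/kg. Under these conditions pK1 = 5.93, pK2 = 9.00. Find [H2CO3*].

α₀ = 1 / (1 + K1/[H⁺] + K1K2/[H⁺]²) = 1 / (1 + 10^+2.36 + 10^+1.65)
   = 1 / (1 + 229.09 + 44.668) = 1/274.76 = 0.003640
[CO2*] = α₀ × DIC = 0.003640 × 1.78 = 0.00648 mmol/kg = 6.48 μmol/kg

[CO2*] = 6.48 μmol/kg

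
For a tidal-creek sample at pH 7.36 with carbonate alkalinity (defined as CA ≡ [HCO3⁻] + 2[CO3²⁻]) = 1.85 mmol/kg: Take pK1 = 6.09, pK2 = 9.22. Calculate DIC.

CA = [HCO3⁻] + 2[CO3²⁻] = (α₁ + 2α₂)·DIC
At pH 7.36: [H⁺]/K1 = 10^-1.27 = 0.053703, K2/[H⁺] = 10^-1.86 = 0.013804
α₁ = 1/(1 + 0.053703 + 0.013804) = 1/1.0675 = 0.9368; α₂ = α₁·K2/[H⁺] = 0.01293
α₁ + 2α₂ = 0.9626
DIC = CA / (α₁ + 2α₂) = 1.85 / 0.9626 = 1.92 mmol/kg

DIC = 1.92 mmol/kg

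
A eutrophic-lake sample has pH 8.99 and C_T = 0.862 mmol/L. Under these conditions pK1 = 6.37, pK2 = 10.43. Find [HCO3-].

[HCO3⁻] = 0.830 mmol/L

α₁ = 1 / (1 + [H⁺]/K1 + K2/[H⁺]) = 1 / (1 + 10^-2.62 + 10^-1.44)
   = 1 / (1 + 0.0023988 + 0.036308) = 1/1.0387 = 0.9627
[HCO3⁻] = α₁ × DIC = 0.9627 × 0.862 = 0.830 mmol/L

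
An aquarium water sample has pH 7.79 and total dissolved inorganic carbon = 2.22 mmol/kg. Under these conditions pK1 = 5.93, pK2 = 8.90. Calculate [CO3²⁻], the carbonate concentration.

α₂ = 1 / (1 + [H⁺]/K2 + [H⁺]²/(K1K2)) = 1 / (1 + 10^+1.11 + 10^-0.75)
   = 1 / (1 + 12.882 + 0.17783) = 1/14.060 = 0.07112
[CO3²⁻] = α₂ × DIC = 0.07112 × 2.22 = 0.158 mmol/kg

[CO3²⁻] = 0.158 mmol/kg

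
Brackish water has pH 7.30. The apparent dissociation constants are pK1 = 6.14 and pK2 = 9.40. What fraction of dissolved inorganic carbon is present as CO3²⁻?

α₂ = 0.00737

α₂ = 1 / (1 + [H⁺]/K2 + [H⁺]²/(K1K2)) = 1 / (1 + 10^+2.10 + 10^+0.94)
   = 1 / (1 + 125.89 + 8.7096) = 1/135.60 = 0.007375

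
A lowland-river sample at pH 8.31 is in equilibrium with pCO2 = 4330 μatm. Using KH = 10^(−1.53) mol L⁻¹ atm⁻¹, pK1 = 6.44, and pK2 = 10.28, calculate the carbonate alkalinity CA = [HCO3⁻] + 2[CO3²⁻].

CA = 9.68 mmol/L

[CO2*] = KH · pCO2 = 10^(−1.53) × 4330×10^-6 = 1.278×10^-4 mol/L
α₀ = 1/(1 + K1/[H⁺] + K1K2/[H⁺]²) = 1/(1 + 10^+1.87 + 10^-0.10) = 0.01317
DIC = [CO2*]/α₀ = 1.278×10^-4 / 0.01317 = 9.702 mmol/L
CA = (α₁ + 2α₂)·DIC = (0.9764 + 2×0.01046) × 9.702 = 9.68 mmol/L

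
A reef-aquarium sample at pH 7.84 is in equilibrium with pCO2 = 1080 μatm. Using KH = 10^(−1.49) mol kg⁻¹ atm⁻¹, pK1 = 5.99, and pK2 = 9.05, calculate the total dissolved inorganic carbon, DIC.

[CO2*] = KH · pCO2 = 10^(−1.49) × 1080×10^-6 = 3.495×10^-5 mol/kg
α₀ = 1/(1 + K1/[H⁺] + K1K2/[H⁺]²) = 1/(1 + 10^+1.85 + 10^+0.64) = 0.01313
DIC = [CO2*]/α₀ = 3.495×10^-5 / 0.01313 = 2.66 mmol/kg

DIC = 2.66 mmol/kg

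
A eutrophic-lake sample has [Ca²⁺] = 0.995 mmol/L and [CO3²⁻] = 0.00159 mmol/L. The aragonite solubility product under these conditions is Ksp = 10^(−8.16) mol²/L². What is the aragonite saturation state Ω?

Ksp = 10^(−8.16) = 6.918×10^-9
Ω = [Ca²⁺][CO3²⁻]/Ksp = (0.995×10^-3)(0.00159×10^-3) / 6.918×10^-9 = 0.229

Ω = 0.229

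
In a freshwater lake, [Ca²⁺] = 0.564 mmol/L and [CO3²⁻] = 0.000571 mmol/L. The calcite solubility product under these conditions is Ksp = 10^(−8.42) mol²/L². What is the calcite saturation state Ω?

Ω = 0.0847

Ksp = 10^(−8.42) = 3.802×10^-9
Ω = [Ca²⁺][CO3²⁻]/Ksp = (0.564×10^-3)(0.000571×10^-3) / 3.802×10^-9 = 0.0847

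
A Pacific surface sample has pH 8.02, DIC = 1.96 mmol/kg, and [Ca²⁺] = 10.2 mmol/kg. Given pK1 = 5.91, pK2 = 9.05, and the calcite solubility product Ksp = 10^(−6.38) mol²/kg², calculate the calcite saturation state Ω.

α₂ = 1 / (1 + [H⁺]/K2 + [H⁺]²/(K1K2)) = 1 / (1 + 10^+1.03 + 10^-1.08)
   = 1 / (1 + 10.715 + 0.083176) = 1/11.798 = 0.08476
[CO3²⁻] = α₂ × DIC = 0.08476 × 1.96 = 0.1661 mmol/kg
Ksp = 10^(−6.38) = 4.169×10^-7
Ω = [Ca²⁺][CO3²⁻]/Ksp = (10.2×10^-3)(1.661×10^-4) / 4.169×10^-7 = 4.06

Ω = 4.06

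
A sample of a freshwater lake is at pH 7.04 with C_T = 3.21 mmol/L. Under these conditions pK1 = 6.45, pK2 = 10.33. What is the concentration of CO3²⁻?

[CO3²⁻] = 1.31 μmol/L

α₂ = 1 / (1 + [H⁺]/K2 + [H⁺]²/(K1K2)) = 1 / (1 + 10^+3.29 + 10^+2.70)
   = 1 / (1 + 1949.8 + 501.19) = 1/2452.0 = 0.0004078
[CO3²⁻] = α₂ × DIC = 0.0004078 × 3.21 = 0.00131 mmol/L = 1.31 μmol/L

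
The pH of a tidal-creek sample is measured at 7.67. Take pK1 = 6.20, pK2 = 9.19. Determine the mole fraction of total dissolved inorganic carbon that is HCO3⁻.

α₁ = 1 / (1 + [H⁺]/K1 + K2/[H⁺]) = 1 / (1 + 10^-1.47 + 10^-1.52)
   = 1 / (1 + 0.033884 + 0.030200) = 1/1.0641 = 0.9398

α₁ = 0.940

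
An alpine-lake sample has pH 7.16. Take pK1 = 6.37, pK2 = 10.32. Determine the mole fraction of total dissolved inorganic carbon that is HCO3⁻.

α₁ = 0.860

α₁ = 1 / (1 + [H⁺]/K1 + K2/[H⁺]) = 1 / (1 + 10^-0.79 + 10^-3.16)
   = 1 / (1 + 0.16218 + 0.00069183) = 1/1.1629 = 0.8599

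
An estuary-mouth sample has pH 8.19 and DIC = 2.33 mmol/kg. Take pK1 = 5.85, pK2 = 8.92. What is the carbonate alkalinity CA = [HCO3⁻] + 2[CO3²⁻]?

CA = [HCO3⁻] + 2[CO3²⁻] = (α₁ + 2α₂)·DIC
At pH 8.19: [H⁺]/K1 = 10^-2.34 = 0.0045709, K2/[H⁺] = 10^-0.73 = 0.18621
α₁ = 1/(1 + 0.0045709 + 0.18621) = 1/1.1908 = 0.8398; α₂ = α₁·K2/[H⁺] = 0.1564
α₁ + 2α₂ = 1.1525
CA = 1.1525 × 2.33 = 2.69 mmol/kg

CA = 2.69 mmol/kg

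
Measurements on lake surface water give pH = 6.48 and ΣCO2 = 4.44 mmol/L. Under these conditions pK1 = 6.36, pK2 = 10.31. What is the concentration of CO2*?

[CO2*] = 1.92 mmol/L

α₀ = 1 / (1 + K1/[H⁺] + K1K2/[H⁺]²) = 1 / (1 + 10^+0.12 + 10^-3.71)
   = 1 / (1 + 1.3183 + 0.00019498) = 1/2.3185 = 0.4313
[CO2*] = α₀ × DIC = 0.4313 × 4.44 = 1.92 mmol/L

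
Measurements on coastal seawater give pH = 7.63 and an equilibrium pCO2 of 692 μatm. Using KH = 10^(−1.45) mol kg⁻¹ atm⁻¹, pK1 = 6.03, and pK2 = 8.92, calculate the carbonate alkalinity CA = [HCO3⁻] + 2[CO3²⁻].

[CO2*] = KH · pCO2 = 10^(−1.45) × 692×10^-6 = 2.455×10^-5 mol/kg
α₀ = 1/(1 + K1/[H⁺] + K1K2/[H⁺]²) = 1/(1 + 10^+1.60 + 10^+0.31) = 0.02334
DIC = [CO2*]/α₀ = 2.455×10^-5 / 0.02334 = 1.052 mmol/kg
CA = (α₁ + 2α₂)·DIC = (0.9290 + 2×0.04765) × 1.052 = 1.08 mmol/kg

CA = 1.08 mmol/kg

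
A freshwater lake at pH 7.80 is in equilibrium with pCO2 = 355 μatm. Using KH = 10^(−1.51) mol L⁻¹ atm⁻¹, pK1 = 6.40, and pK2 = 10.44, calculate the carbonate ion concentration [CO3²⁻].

[CO3²⁻] = 0.631 μmol/L

[CO2*] = KH · pCO2 = 10^(−1.51) × 355×10^-6 = 1.097×10^-5 mol/L
α₀ = 1/(1 + K1/[H⁺] + K1K2/[H⁺]²) = 1/(1 + 10^+1.40 + 10^-1.24) = 0.03820
DIC = [CO2*]/α₀ = 1.097×10^-5 / 0.03820 = 0.2872 mmol/L
[CO3²⁻] = α₂·DIC; α₂ = 0.002198, so [CO3²⁻] = 0.002198 × 0.2872 = 0.000631 mmol/L = 0.631 μmol/L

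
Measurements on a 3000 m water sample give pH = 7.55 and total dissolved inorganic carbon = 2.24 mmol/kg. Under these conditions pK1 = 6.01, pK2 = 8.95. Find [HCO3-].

[HCO3⁻] = 2.10 mmol/kg

α₁ = 1 / (1 + [H⁺]/K1 + K2/[H⁺]) = 1 / (1 + 10^-1.54 + 10^-1.40)
   = 1 / (1 + 0.028840 + 0.039811) = 1/1.0687 = 0.9358
[HCO3⁻] = α₁ × DIC = 0.9358 × 2.24 = 2.10 mmol/kg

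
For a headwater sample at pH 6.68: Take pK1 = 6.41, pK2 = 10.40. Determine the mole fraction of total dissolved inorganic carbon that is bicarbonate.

α₁ = 0.651

α₁ = 1 / (1 + [H⁺]/K1 + K2/[H⁺]) = 1 / (1 + 10^-0.27 + 10^-3.72)
   = 1 / (1 + 0.53703 + 0.00019055) = 1/1.5372 = 0.6505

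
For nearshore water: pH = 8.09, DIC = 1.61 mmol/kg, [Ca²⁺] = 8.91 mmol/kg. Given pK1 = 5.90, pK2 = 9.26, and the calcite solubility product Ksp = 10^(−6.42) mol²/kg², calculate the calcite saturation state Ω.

α₂ = 1 / (1 + [H⁺]/K2 + [H⁺]²/(K1K2)) = 1 / (1 + 10^+1.17 + 10^-1.02)
   = 1 / (1 + 14.791 + 0.095499) = 1/15.887 = 0.06295
[CO3²⁻] = α₂ × DIC = 0.06295 × 1.61 = 0.1013 mmol/kg
Ksp = 10^(−6.42) = 3.802×10^-7
Ω = [Ca²⁺][CO3²⁻]/Ksp = (8.91×10^-3)(1.013×10^-4) / 3.802×10^-7 = 2.38

Ω = 2.38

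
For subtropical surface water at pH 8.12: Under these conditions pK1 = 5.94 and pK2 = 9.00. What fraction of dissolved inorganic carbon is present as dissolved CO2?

α₀ = 1 / (1 + K1/[H⁺] + K1K2/[H⁺]²) = 1 / (1 + 10^+2.18 + 10^+1.30)
   = 1 / (1 + 151.36 + 19.953) = 1/172.31 = 0.005804

α₀ = 0.00580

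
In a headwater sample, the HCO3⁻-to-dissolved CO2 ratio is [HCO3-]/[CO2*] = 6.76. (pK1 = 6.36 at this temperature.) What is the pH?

pH = 7.19

From K1 = [H⁺][HCO3-]/[CO2*]:  pH = pK1 + log₁₀([HCO3-]/[CO2*])
log₁₀(6.76) = +0.830
pH = 6.36 + (+0.830) = 7.19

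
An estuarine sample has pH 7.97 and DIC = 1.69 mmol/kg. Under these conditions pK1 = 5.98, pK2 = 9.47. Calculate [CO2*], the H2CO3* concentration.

[CO2*] = 16.6 μmol/kg

α₀ = 1 / (1 + K1/[H⁺] + K1K2/[H⁺]²) = 1 / (1 + 10^+1.99 + 10^+0.49)
   = 1 / (1 + 97.724 + 3.0903) = 1/101.81 = 0.009822
[CO2*] = α₀ × DIC = 0.009822 × 1.69 = 0.0166 mmol/kg = 16.6 μmol/kg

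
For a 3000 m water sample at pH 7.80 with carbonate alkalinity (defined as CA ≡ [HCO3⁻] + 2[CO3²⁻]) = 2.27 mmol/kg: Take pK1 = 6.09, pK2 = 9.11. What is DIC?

CA = [HCO3⁻] + 2[CO3²⁻] = (α₁ + 2α₂)·DIC
At pH 7.80: [H⁺]/K1 = 10^-1.71 = 0.019498, K2/[H⁺] = 10^-1.31 = 0.048978
α₁ = 1/(1 + 0.019498 + 0.048978) = 1/1.0685 = 0.9359; α₂ = α₁·K2/[H⁺] = 0.04584
α₁ + 2α₂ = 1.0276
DIC = CA / (α₁ + 2α₂) = 2.27 / 1.0276 = 2.21 mmol/kg

DIC = 2.21 mmol/kg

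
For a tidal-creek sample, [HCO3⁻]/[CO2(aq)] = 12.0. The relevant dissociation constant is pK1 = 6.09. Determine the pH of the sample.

pH = 7.17

From K1 = [H⁺][HCO3⁻]/[CO2(aq)]:  pH = pK1 + log₁₀([HCO3⁻]/[CO2(aq)])
log₁₀(12.0) = +1.079
pH = 6.09 + (+1.079) = 7.17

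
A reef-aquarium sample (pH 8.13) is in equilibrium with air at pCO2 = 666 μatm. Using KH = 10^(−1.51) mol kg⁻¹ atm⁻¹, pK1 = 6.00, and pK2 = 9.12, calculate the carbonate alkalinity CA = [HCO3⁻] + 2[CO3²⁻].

[CO2*] = KH · pCO2 = 10^(−1.51) × 666×10^-6 = 2.058×10^-5 mol/kg
α₀ = 1/(1 + K1/[H⁺] + K1K2/[H⁺]²) = 1/(1 + 10^+2.13 + 10^+1.14) = 0.006680
DIC = [CO2*]/α₀ = 2.058×10^-5 / 0.006680 = 3.081 mmol/kg
CA = (α₁ + 2α₂)·DIC = (0.9011 + 2×0.09221) × 3.081 = 3.34 mmol/kg

CA = 3.34 mmol/kg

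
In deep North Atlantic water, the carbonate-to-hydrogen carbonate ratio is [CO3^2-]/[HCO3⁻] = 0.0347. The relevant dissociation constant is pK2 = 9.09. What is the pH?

pH = 7.63

From K2 = [H⁺][CO3^2-]/[HCO3⁻]:  pH = pK2 + log₁₀([CO3^2-]/[HCO3⁻])
log₁₀(0.0347) = -1.460
pH = 9.09 + (-1.460) = 7.63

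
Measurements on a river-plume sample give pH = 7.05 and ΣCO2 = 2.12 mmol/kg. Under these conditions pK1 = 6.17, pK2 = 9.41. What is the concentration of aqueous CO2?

[CO2*] = 0.246 mmol/kg

α₀ = 1 / (1 + K1/[H⁺] + K1K2/[H⁺]²) = 1 / (1 + 10^+0.88 + 10^-1.48)
   = 1 / (1 + 7.5858 + 0.033113) = 1/8.6189 = 0.1160
[CO2*] = α₀ × DIC = 0.1160 × 2.12 = 0.246 mmol/kg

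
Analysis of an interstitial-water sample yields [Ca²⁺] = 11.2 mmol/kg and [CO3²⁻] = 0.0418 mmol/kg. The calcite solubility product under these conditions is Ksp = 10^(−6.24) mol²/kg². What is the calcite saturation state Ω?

Ω = 0.814

Ksp = 10^(−6.24) = 5.754×10^-7
Ω = [Ca²⁺][CO3²⁻]/Ksp = (11.2×10^-3)(0.0418×10^-3) / 5.754×10^-7 = 0.814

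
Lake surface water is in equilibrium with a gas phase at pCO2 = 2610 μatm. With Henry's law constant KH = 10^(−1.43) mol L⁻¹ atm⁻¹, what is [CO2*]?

[CO2*] = 97.0 μmol/L

KH = 10^(−1.43) = 3.715×10^-2 mol L⁻¹ atm⁻¹
[CO2*] = KH · pCO2 = 3.715×10^-2 × 2610×10^-6 atm = 9.70×10^-5 mol/L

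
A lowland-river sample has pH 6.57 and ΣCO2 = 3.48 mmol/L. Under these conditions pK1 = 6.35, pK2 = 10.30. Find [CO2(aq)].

[CO2*] = 1.31 mmol/L

α₀ = 1 / (1 + K1/[H⁺] + K1K2/[H⁺]²) = 1 / (1 + 10^+0.22 + 10^-3.51)
   = 1 / (1 + 1.6596 + 0.00030903) = 1/2.6599 = 0.3760
[CO2*] = α₀ × DIC = 0.3760 × 3.48 = 1.31 mmol/L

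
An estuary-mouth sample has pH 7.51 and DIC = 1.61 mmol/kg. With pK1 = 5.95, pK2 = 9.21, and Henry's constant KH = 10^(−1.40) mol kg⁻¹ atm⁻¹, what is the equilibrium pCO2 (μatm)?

α₀ = 1 / (1 + K1/[H⁺] + K1K2/[H⁺]²) = 1 / (1 + 10^+1.56 + 10^-0.14)
   = 1 / (1 + 36.308 + 0.72444) = 1/38.032 = 0.02629
[CO2*] = α₀ × DIC = 0.02629 × 1.61 = 0.04233 mmol/kg
pCO2 = [CO2*]/KH = 4.233×10^-5 / 3.981×10^-2 = 1060 μatm

pCO2 = 1060 μatm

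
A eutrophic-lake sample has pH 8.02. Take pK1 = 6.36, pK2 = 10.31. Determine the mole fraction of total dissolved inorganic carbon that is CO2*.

α₀ = 0.0213

α₀ = 1 / (1 + K1/[H⁺] + K1K2/[H⁺]²) = 1 / (1 + 10^+1.66 + 10^-0.63)
   = 1 / (1 + 45.709 + 0.23442) = 1/46.943 = 0.02130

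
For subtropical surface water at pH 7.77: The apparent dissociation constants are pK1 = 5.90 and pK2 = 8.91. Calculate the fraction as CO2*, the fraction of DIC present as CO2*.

α₀ = 0.0124

α₀ = 1 / (1 + K1/[H⁺] + K1K2/[H⁺]²) = 1 / (1 + 10^+1.87 + 10^+0.73)
   = 1 / (1 + 74.131 + 5.3703) = 1/80.501 = 0.01242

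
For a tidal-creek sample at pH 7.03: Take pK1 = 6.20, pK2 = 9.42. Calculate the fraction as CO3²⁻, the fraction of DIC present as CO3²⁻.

α₂ = 1 / (1 + [H⁺]/K2 + [H⁺]²/(K1K2)) = 1 / (1 + 10^+2.39 + 10^+1.56)
   = 1 / (1 + 245.47 + 36.308) = 1/282.78 = 0.003536

α₂ = 0.00354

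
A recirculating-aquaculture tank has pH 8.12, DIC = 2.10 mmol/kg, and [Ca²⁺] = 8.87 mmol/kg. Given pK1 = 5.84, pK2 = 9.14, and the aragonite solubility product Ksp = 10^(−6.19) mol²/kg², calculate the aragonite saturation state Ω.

α₂ = 1 / (1 + [H⁺]/K2 + [H⁺]²/(K1K2)) = 1 / (1 + 10^+1.02 + 10^-1.26)
   = 1 / (1 + 10.471 + 0.054954) = 1/11.526 = 0.08676
[CO3²⁻] = α₂ × DIC = 0.08676 × 2.10 = 0.1822 mmol/kg
Ksp = 10^(−6.19) = 6.457×10^-7
Ω = [Ca²⁺][CO3²⁻]/Ksp = (8.87×10^-3)(1.822×10^-4) / 6.457×10^-7 = 2.50

Ω = 2.50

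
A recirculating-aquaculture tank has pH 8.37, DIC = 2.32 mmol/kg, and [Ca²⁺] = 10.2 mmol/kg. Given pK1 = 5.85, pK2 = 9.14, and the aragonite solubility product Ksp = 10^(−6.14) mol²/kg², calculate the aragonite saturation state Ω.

α₂ = 1 / (1 + [H⁺]/K2 + [H⁺]²/(K1K2)) = 1 / (1 + 10^+0.77 + 10^-1.75)
   = 1 / (1 + 5.8884 + 0.017783) = 1/6.9062 = 0.1448
[CO3²⁻] = α₂ × DIC = 0.1448 × 2.32 = 0.3359 mmol/kg
Ksp = 10^(−6.14) = 7.244×10^-7
Ω = [Ca²⁺][CO3²⁻]/Ksp = (10.2×10^-3)(3.359×10^-4) / 7.244×10^-7 = 4.73

Ω = 4.73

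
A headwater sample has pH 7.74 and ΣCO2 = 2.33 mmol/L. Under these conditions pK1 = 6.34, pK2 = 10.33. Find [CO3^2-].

[CO3²⁻] = 5.75 μmol/L

α₂ = 1 / (1 + [H⁺]/K2 + [H⁺]²/(K1K2)) = 1 / (1 + 10^+2.59 + 10^+1.19)
   = 1 / (1 + 389.05 + 15.488) = 1/405.53 = 0.002466
[CO3²⁻] = α₂ × DIC = 0.002466 × 2.33 = 0.00575 mmol/L = 5.75 μmol/L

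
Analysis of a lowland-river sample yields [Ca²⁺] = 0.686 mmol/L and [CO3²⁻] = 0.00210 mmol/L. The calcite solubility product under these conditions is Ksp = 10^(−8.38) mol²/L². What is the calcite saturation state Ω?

Ω = 0.346

Ksp = 10^(−8.38) = 4.169×10^-9
Ω = [Ca²⁺][CO3²⁻]/Ksp = (0.686×10^-3)(0.00210×10^-3) / 4.169×10^-9 = 0.346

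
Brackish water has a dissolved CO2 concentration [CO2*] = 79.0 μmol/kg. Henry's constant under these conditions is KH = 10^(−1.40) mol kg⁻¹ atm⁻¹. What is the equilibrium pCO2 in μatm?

KH = 10^(−1.40) = 3.981×10^-2 mol kg⁻¹ atm⁻¹
pCO2 = [CO2*]/KH = 79.0×10^-6 / 3.981×10^-2 = 1.98×10^-3 atm = 1980 μatm

pCO2 = 1980 μatm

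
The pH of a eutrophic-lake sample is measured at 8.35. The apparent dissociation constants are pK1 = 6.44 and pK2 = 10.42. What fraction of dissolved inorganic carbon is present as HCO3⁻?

α₁ = 1 / (1 + [H⁺]/K1 + K2/[H⁺]) = 1 / (1 + 10^-1.91 + 10^-2.07)
   = 1 / (1 + 0.012303 + 0.0085114) = 1/1.0208 = 0.9796

α₁ = 0.980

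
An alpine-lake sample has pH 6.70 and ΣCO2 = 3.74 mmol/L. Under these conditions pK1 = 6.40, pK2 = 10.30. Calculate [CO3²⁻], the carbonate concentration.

[CO3²⁻] = 0.626 μmol/L

α₂ = 1 / (1 + [H⁺]/K2 + [H⁺]²/(K1K2)) = 1 / (1 + 10^+3.60 + 10^+3.30)
   = 1 / (1 + 3981.1 + 1995.3) = 1/5977.3 = 0.0001673
[CO3²⁻] = α₂ × DIC = 0.0001673 × 3.74 = 0.000626 mmol/L = 0.626 μmol/L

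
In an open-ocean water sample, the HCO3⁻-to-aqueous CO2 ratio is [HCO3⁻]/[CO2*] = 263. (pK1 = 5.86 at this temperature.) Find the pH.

From K1 = [H⁺][HCO3⁻]/[CO2*]:  pH = pK1 + log₁₀([HCO3⁻]/[CO2*])
log₁₀(263) = +2.420
pH = 5.86 + (+2.420) = 8.28

pH = 8.28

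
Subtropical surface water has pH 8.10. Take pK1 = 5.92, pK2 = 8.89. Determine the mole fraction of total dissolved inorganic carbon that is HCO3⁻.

α₁ = 0.856

α₁ = 1 / (1 + [H⁺]/K1 + K2/[H⁺]) = 1 / (1 + 10^-2.18 + 10^-0.79)
   = 1 / (1 + 0.0066069 + 0.16218) = 1/1.1688 = 0.8556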